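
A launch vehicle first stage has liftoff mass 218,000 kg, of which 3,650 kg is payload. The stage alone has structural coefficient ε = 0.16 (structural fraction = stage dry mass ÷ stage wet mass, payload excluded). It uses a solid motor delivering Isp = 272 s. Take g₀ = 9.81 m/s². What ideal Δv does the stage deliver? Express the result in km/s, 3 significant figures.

Stage wet mass = m₀ − payload = 218,000 − 3,650 = 214,350 kg.
Stage dry mass = ε × stage wet mass = 0.16 × 214,350 = 34,296 kg.
Burnout mass m_f = stage dry + payload = 34,296 + 3,650 = 37,946 kg.
v_e = Isp · g₀ = 272 × 9.81 = 2668.3 m/s.
Δv = v_e · ln(218,000/37,946) = 2668.3 × ln(5.745) = 2668.3 × 1.7483 ≈ 4665 m/s.

Δv ≈ 4.67 km/s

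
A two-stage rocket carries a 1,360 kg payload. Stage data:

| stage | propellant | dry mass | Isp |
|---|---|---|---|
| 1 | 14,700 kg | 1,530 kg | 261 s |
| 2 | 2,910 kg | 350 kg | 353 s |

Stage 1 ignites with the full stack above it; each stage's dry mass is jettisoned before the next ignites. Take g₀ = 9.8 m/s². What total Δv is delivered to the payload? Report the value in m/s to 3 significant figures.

Δv ≈ 6560 m/s

Ignition mass of stage 1 = 14,700+1,530 + 2,910+350 + 1,360 = 20,850 kg.
Stage 1: m₀ = 20,850 kg, m_f = 20,850 − 14,700 = 6,150 kg; Δv = 261×9.8×ln(3.39) = 2557.8×1.2209 ≈ 3123 m/s.
Stage 2: m₀ = 4,620 kg, m_f = 4,620 − 2,910 = 1,710 kg; Δv = 353×9.8×ln(2.702) = 3459.4×0.9939 ≈ 3438 m/s.
Total Δv = 3123 + 3438 = 6561 m/s.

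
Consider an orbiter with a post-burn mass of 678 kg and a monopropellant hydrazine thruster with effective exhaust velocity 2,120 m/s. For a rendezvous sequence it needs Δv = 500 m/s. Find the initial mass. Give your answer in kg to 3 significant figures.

Rocket equation: m₀/m_f = exp(Δv / v_e) = exp(500 / 2120.0) = exp(0.2358) = 1.2660.
m₀ = m_f × 1.2660 = 678 × 1.2660 = 858.348 kg.

initial mass ≈ 858 kg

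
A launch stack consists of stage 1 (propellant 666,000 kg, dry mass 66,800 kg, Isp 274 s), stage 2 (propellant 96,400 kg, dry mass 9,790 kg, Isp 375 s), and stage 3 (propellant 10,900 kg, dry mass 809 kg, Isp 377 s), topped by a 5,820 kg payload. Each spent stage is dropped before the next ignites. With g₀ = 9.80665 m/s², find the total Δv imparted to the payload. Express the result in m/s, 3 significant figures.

Ignition mass of stage 1 = 666,000+66,800 + 96,400+9,790 + 10,900+809 + 5,820 = 856,519 kg.
Stage 1: m₀ = 856,519 kg, m_f = 856,519 − 666,000 = 190,519 kg; Δv = 274×9.80665×ln(4.496) = 2687.0×1.5031 ≈ 4039 m/s.
Stage 2: m₀ = 123,719 kg, m_f = 123,719 − 96,400 = 27,319 kg; Δv = 375×9.80665×ln(4.529) = 3677.5×1.5104 ≈ 5555 m/s.
Stage 3: m₀ = 17,529 kg, m_f = 17,529 − 10,900 = 6,629 kg; Δv = 377×9.80665×ln(2.644) = 3697.1×0.9724 ≈ 3595 m/s.
Total Δv = 4039 + 5555 + 3595 = 13189 m/s.

Δv ≈ 13200 m/s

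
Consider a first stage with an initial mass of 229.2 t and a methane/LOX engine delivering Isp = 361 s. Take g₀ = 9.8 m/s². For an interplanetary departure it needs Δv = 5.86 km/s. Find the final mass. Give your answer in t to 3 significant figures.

v_e = Isp · g₀ = 361 × 9.8 = 3537.8 m/s.
m₀/m_f = exp(Δv / v_e) = exp(5860 / 3537.8) = exp(1.6564) = 5.2404.
m_f = m₀ / 5.2404 = 229.2 / 5.2404 = 43.7371 t.

final mass ≈ 43.7 t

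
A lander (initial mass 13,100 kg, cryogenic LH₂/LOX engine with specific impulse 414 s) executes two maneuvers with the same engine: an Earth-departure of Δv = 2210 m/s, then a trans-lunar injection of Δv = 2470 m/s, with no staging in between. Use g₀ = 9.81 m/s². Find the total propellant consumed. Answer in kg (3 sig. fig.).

v_e = Isp · g₀ = 414 × 9.81 = 4061.3 m/s.
After the first burn: m = 13100 × exp(−2210/4061.3) = 13100 × 0.58033 = 7,602.32 kg.
After the second burn: m = 7,602.32 × exp(−2470/4061.3) = 7,602.32 × 0.54434 = 4,138.25 kg.
Total propellant = m₀ − m_final = 13100 − 4,138.25 = 8,961.75 kg.

total propellant consumed ≈ 8960 kg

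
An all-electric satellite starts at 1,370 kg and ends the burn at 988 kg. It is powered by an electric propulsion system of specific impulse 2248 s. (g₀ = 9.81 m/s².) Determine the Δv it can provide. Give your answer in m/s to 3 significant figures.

Δv ≈ 7210 m/s

v_e = Isp · g₀ = 2248 × 9.81 = 22052.9 m/s.
Using Δv = v_e ln(m₀/m_f): Δv = v_e · ln(m₀/m_f) = 22052.9 × ln(1.387) = 22052.9 × 0.3269 ≈ 7208.7 m/s.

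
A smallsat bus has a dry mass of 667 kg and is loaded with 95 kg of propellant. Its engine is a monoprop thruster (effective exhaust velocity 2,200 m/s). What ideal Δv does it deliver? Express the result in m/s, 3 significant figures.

Δv ≈ 293 m/s

m₀ = m_dry + m_prop = 667 + 95 = 762 kg.
Using Δv = v_e ln(m₀/m_f): Δv = v_e · ln(m₀/m_f) = 2200.0 × ln(1.142) = 2200.0 × 0.1332 ≈ 292.9 m/s.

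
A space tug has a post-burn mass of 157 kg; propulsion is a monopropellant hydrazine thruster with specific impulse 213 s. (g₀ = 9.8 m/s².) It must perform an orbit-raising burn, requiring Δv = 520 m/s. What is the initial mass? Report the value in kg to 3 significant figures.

v_e = Isp · g₀ = 213 × 9.8 = 2087.4 m/s.
m₀/m_f = exp(Δv / v_e) = exp(520 / 2087.4) = exp(0.2491) = 1.2829.
m₀ = m_f × 1.2829 = 157 × 1.2829 = 201.415 kg.

initial mass ≈ 201 kg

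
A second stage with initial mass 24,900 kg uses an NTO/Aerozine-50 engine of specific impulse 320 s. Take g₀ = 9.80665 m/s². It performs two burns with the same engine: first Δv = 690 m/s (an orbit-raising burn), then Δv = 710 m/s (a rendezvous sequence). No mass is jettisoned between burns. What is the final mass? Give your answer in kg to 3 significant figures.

v_e = Isp · g₀ = 320 × 9.80665 = 3138.1 m/s.
After the first burn: m = 24900 × exp(−690/3138.1) = 24900 × 0.80262 = 19,985.2 kg.
After the second burn: m = 19,985.2 × exp(−710/3138.1) = 19,985.2 × 0.79752 = 15,938.6 kg.

final mass ≈ 15900 kg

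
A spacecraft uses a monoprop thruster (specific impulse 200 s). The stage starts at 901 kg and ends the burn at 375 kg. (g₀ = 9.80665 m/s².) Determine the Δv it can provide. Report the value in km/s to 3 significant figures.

v_e = Isp · g₀ = 200 × 9.80665 = 1961.3 m/s.
Rocket equation: Δv = v_e · ln(m₀/m_f) = 1961.3 × ln(2.403) = 1961.3 × 0.8766 ≈ 1719.3 m/s.

Δv ≈ 1.72 km/s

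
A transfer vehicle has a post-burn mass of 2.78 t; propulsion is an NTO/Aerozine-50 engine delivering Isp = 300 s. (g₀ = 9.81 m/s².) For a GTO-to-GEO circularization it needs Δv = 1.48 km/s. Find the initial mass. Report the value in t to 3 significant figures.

initial mass ≈ 4.60 t

v_e = Isp · g₀ = 300 × 9.81 = 2943.0 m/s.
Rocket equation: m₀/m_f = exp(Δv / v_e) = exp(1480 / 2943.0) = exp(0.5029) = 1.6535.
m₀ = m_f × 1.6535 = 2.78 × 1.6535 = 4.59673 t.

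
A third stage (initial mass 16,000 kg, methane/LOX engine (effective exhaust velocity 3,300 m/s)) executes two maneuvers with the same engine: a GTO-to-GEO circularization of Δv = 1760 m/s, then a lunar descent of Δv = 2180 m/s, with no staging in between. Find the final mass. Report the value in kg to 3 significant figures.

final mass ≈ 4850 kg

After the first burn: m = 16000 × exp(−1760/3300.0) = 16000 × 0.58665 = 9,386.4 kg.
After the second burn: m = 9,386.4 × exp(−2180/3300.0) = 9,386.4 × 0.51654 = 4,848.45 kg.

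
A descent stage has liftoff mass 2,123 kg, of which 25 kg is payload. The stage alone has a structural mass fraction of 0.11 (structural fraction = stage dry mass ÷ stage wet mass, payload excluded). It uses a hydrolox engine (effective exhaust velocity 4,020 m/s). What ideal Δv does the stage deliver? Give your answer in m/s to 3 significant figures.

Stage wet mass = m₀ − payload = 2,123 − 25 = 2,098 kg.
Stage dry mass = ε × stage wet mass = 0.11 × 2,098 = 230.78 kg.
Burnout mass m_f = stage dry + payload = 230.78 + 25 = 255.78 kg.
From the ideal rocket equation, Δv = v_e · ln(2,123/255.78) = 4020.0 × ln(8.3) = 4020.0 × 2.1163 ≈ 8507 m/s.

Δv ≈ 8510 m/s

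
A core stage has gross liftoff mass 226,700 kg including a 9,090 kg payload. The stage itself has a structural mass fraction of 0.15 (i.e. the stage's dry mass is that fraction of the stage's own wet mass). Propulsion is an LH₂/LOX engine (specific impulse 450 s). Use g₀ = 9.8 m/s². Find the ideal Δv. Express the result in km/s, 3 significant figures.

Δv ≈ 7.46 km/s

Stage wet mass = m₀ − payload = 226,700 − 9,090 = 217,610 kg.
Stage dry mass = ε × stage wet mass = 0.15 × 217,610 = 32,641.5 kg.
Burnout mass m_f = stage dry + payload = 32,641.5 + 9,090 = 41,731.5 kg.
v_e = Isp · g₀ = 450 × 9.8 = 4410.0 m/s.
Using Δv = v_e ln(m₀/m_f): Δv = v_e · ln(226,700/41,731.5) = 4410.0 × ln(5.432) = 4410.0 × 1.6924 ≈ 7463 m/s.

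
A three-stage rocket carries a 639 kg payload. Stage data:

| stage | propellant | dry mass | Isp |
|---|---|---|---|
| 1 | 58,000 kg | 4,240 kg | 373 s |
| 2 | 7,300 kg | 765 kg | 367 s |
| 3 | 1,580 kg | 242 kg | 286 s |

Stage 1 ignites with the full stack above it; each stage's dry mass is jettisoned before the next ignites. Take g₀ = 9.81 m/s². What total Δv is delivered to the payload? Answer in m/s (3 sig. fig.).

Δv ≈ 13000 m/s

Ignition mass of stage 1 = 58,000+4,240 + 7,300+765 + 1,580+242 + 639 = 72,766 kg.
Stage 1: m₀ = 72,766 kg, m_f = 72,766 − 58,000 = 14,766 kg; Δv = 373×9.81×ln(4.928) = 3659.1×1.5949 ≈ 5836 m/s.
Stage 2: m₀ = 10,526 kg, m_f = 10,526 − 7,300 = 3,226 kg; Δv = 367×9.81×ln(3.263) = 3600.3×1.1826 ≈ 4258 m/s.
Stage 3: m₀ = 2,461 kg, m_f = 2,461 − 1,580 = 881 kg; Δv = 286×9.81×ln(2.793) = 2805.7×1.0273 ≈ 2882 m/s.
Total Δv = 5836 + 4258 + 2882 = 12976 m/s.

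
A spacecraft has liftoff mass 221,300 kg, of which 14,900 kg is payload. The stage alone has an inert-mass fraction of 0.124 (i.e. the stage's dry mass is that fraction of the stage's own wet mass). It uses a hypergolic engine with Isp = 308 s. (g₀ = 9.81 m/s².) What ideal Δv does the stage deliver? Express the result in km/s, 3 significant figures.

Δv ≈ 5.13 km/s

Stage wet mass = m₀ − payload = 221,300 − 14,900 = 206,400 kg.
Stage dry mass = ε × stage wet mass = 0.124 × 206,400 = 25,593.6 kg.
Burnout mass m_f = stage dry + payload = 25,593.6 + 14,900 = 40,493.6 kg.
v_e = Isp · g₀ = 308 × 9.81 = 3021.5 m/s.
Δv = v_e · ln(221,300/40,493.6) = 3021.5 × ln(5.465) = 3021.5 × 1.6984 ≈ 5132 m/s.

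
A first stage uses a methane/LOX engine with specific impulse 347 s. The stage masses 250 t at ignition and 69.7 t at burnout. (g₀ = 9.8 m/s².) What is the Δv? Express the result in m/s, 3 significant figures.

v_e = Isp · g₀ = 347 × 9.8 = 3400.6 m/s.
By the Tsiolkovsky rocket equation, Δv = v_e · ln(m₀/m_f) = 3400.6 × ln(3.587) = 3400.6 × 1.2773 ≈ 4343.5 m/s.

Δv ≈ 4340 m/s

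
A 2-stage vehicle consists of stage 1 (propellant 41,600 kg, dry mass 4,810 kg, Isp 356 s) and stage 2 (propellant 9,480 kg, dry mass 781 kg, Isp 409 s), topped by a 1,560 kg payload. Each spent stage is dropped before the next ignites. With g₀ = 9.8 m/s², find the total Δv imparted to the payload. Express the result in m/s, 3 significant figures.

Ignition mass of stage 1 = 41,600+4,810 + 9,480+781 + 1,560 = 58,231 kg.
Stage 1: m₀ = 58,231 kg, m_f = 58,231 − 41,600 = 16,631 kg; Δv = 356×9.8×ln(3.501) = 3488.8×1.2531 ≈ 4372 m/s.
Stage 2: m₀ = 11,821 kg, m_f = 11,821 − 9,480 = 2,341 kg; Δv = 409×9.8×ln(5.05) = 4008.2×1.6193 ≈ 6490 m/s.
Total Δv = 4372 + 6490 = 10862 m/s.

Δv ≈ 10900 m/s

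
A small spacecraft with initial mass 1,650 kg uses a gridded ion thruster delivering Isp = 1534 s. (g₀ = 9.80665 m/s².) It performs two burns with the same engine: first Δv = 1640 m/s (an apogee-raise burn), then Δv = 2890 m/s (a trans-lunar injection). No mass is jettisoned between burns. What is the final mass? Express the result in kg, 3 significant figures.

final mass ≈ 1220 kg

v_e = Isp · g₀ = 1534 × 9.80665 = 15043.4 m/s.
After the first burn: m = 1650 × exp(−1640/15043.4) = 1650 × 0.89671 = 1,479.57 kg.
After the second burn: m = 1,479.57 × exp(−2890/15043.4) = 1,479.57 × 0.82522 = 1,220.97 kg.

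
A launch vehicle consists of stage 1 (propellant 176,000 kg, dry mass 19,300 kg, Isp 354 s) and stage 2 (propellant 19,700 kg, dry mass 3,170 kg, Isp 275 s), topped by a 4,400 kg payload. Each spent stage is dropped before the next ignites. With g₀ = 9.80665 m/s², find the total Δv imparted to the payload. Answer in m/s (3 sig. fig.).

Ignition mass of stage 1 = 176,000+19,300 + 19,700+3,170 + 4,400 = 222,570 kg.
Stage 1: m₀ = 222,570 kg, m_f = 222,570 − 176,000 = 46,570 kg; Δv = 354×9.80665×ln(4.779) = 3471.6×1.5643 ≈ 5431 m/s.
Stage 2: m₀ = 27,270 kg, m_f = 27,270 − 19,700 = 7,570 kg; Δv = 275×9.80665×ln(3.602) = 2696.8×1.2816 ≈ 3456 m/s.
Total Δv = 5431 + 3456 = 8887 m/s.

Δv ≈ 8890 m/s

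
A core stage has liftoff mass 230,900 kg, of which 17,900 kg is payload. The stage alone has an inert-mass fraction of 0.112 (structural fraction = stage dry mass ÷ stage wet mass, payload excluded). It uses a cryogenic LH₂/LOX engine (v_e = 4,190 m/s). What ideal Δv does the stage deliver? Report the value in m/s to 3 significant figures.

Stage wet mass = m₀ − payload = 230,900 − 17,900 = 213,000 kg.
Stage dry mass = ε × stage wet mass = 0.112 × 213,000 = 23,856 kg.
Burnout mass m_f = stage dry + payload = 23,856 + 17,900 = 41,756 kg.
Rocket equation: Δv = v_e · ln(230,900/41,756) = 4190.0 × ln(5.53) = 4190.0 × 1.7101 ≈ 7165 m/s.

Δv ≈ 7170 m/s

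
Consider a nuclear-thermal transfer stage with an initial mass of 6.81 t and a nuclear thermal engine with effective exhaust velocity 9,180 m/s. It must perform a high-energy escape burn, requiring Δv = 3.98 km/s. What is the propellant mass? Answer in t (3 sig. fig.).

propellant mass ≈ 2.40 t

Using Δv = v_e ln(m₀/m_f): m₀/m_f = exp(Δv / v_e) = exp(3980 / 9180.0) = exp(0.4336) = 1.5427.
m_f = 6.81 / 1.5427 = 4.41434 t, so propellant = m₀ − m_f = 6.81 − 4.41434 = 2.39566 t.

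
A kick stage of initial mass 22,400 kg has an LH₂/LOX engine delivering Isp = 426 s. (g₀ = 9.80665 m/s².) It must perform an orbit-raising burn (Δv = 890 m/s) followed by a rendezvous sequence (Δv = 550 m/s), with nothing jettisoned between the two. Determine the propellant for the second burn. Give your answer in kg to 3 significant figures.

propellant for the second burn ≈ 2230 kg

v_e = Isp · g₀ = 426 × 9.80665 = 4177.6 m/s.
After the first burn: m = 22400 × exp(−890/4177.6) = 22400 × 0.80812 = 18,101.9 kg.
After the second burn: m = 18,101.9 × exp(−550/4177.6) = 18,101.9 × 0.87664 = 15,868.8 kg.
Second-burn propellant = 18,101.9 − 15,868.8 = 2,233.1 kg.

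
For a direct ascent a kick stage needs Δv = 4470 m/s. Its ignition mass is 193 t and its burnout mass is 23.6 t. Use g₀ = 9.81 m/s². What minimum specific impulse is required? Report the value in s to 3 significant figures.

ln(m₀/m_f) = ln(193000/23600) = ln(8.178) = 2.1014.
v_e = Δv / ln(m₀/m_f) = 4470 / 2.1014 = 2127.1 m/s.
Isp = v_e / g₀ = 2127.1 / 9.81 = 216.8 s.

Isp ≈ 217 s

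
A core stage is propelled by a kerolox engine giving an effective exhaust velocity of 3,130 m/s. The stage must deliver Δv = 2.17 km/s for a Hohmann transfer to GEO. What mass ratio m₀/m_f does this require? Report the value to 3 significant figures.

mass ratio ≈ 2.00

By the Tsiolkovsky rocket equation, m₀/m_f = exp(Δv / v_e) = exp(2170 / 3130.0) = exp(0.6933) = 2.0003.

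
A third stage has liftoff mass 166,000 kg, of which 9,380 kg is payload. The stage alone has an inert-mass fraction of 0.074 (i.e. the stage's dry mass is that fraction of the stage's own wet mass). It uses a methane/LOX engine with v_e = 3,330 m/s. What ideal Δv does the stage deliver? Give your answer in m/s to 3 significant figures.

Stage wet mass = m₀ − payload = 166,000 − 9,380 = 156,620 kg.
Stage dry mass = ε × stage wet mass = 0.074 × 156,620 = 11,589.9 kg.
Burnout mass m_f = stage dry + payload = 11,589.9 + 9,380 = 20,969.9 kg.
Δv = v_e · ln(166,000/20,969.9) = 3330.0 × ln(7.916) = 3330.0 × 2.0689 ≈ 6889 m/s.

Δv ≈ 6890 m/s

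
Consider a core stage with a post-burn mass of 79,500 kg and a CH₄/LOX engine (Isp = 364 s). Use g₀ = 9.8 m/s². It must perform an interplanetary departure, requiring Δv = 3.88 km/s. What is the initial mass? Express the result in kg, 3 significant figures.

v_e = Isp · g₀ = 364 × 9.8 = 3567.2 m/s.
Rocket equation: m₀/m_f = exp(Δv / v_e) = exp(3880 / 3567.2) = exp(1.0877) = 2.9674.
m₀ = m_f × 2.9674 = 79,500 × 2.9674 = 235,908 kg.

initial mass ≈ 236000 kg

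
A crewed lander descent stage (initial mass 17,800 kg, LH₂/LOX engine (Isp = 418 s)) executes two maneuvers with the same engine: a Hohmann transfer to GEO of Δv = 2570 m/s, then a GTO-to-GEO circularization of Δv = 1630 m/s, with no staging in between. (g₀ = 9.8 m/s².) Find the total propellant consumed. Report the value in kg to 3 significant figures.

total propellant consumed ≈ 11400 kg

v_e = Isp · g₀ = 418 × 9.8 = 4096.4 m/s.
After the first burn: m = 17800 × exp(−2570/4096.4) = 17800 × 0.53399 = 9,505.02 kg.
After the second burn: m = 9,505.02 × exp(−1630/4096.4) = 9,505.02 × 0.67172 = 6,384.71 kg.
Total propellant = m₀ − m_final = 17800 − 6,384.71 = 11,415.29 kg.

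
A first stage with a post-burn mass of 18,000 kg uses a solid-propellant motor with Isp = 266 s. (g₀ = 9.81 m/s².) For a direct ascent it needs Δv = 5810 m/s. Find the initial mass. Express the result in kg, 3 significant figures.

v_e = Isp · g₀ = 266 × 9.81 = 2609.5 m/s.
From the ideal rocket equation, m₀/m_f = exp(Δv / v_e) = exp(5810 / 2609.5) = exp(2.2265) = 9.2675.
m₀ = m_f × 9.2675 = 18,000 × 9.2675 = 166,815 kg.

initial mass ≈ 167000 kg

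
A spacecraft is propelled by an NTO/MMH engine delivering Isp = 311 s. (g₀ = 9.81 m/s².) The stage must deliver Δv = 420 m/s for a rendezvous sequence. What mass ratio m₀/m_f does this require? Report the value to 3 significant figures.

v_e = Isp · g₀ = 311 × 9.81 = 3050.9 m/s.
Using Δv = v_e ln(m₀/m_f): m₀/m_f = exp(Δv / v_e) = exp(420 / 3050.9) = exp(0.1377) = 1.1476.

mass ratio ≈ 1.15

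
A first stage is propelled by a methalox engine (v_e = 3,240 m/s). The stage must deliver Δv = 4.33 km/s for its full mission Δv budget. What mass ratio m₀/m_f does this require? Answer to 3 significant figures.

mass ratio ≈ 3.81

m₀/m_f = exp(Δv / v_e) = exp(4330 / 3240.0) = exp(1.3364) = 3.8054.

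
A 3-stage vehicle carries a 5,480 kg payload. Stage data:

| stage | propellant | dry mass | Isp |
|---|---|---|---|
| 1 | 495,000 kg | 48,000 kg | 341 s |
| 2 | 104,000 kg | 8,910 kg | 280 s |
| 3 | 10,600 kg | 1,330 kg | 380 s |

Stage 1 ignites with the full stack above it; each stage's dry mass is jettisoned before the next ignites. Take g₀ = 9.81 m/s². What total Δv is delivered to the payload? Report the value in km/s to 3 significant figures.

Δv ≈ 12.3 km/s

Ignition mass of stage 1 = 495,000+48,000 + 104,000+8,910 + 10,600+1,330 + 5,480 = 673,320 kg.
Stage 1: m₀ = 673,320 kg, m_f = 673,320 − 495,000 = 178,320 kg; Δv = 341×9.81×ln(3.776) = 3345.2×1.3286 ≈ 4445 m/s.
Stage 2: m₀ = 130,320 kg, m_f = 130,320 − 104,000 = 26,320 kg; Δv = 280×9.81×ln(4.951) = 2746.8×1.5997 ≈ 4394 m/s.
Stage 3: m₀ = 17,410 kg, m_f = 17,410 − 10,600 = 6,810 kg; Δv = 380×9.81×ln(2.557) = 3727.8×0.9387 ≈ 3499 m/s.
Total Δv = 4445 + 4394 + 3499 = 12338 m/s.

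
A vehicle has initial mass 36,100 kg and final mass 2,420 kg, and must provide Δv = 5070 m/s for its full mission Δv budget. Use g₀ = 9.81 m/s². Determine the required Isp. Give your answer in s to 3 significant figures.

Isp ≈ 191 s

ln(m₀/m_f) = ln(36100/2420) = ln(14.92) = 2.7025.
Using Δv = v_e ln(m₀/m_f): v_e = Δv / ln(m₀/m_f) = 5070 / 2.7025 = 1876.0 m/s.
Isp = v_e / g₀ = 1876.0 / 9.81 = 191.2 s.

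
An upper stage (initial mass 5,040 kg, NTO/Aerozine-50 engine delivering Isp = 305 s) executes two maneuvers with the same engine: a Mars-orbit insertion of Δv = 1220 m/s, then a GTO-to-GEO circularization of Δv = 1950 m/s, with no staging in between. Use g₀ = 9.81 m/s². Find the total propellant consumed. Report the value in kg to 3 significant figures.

v_e = Isp · g₀ = 305 × 9.81 = 2992.1 m/s.
After the first burn: m = 5040 × exp(−1220/2992.1) = 5040 × 0.66515 = 3,352.36 kg.
After the second burn: m = 3,352.36 × exp(−1950/2992.1) = 3,352.36 × 0.52114 = 1,747.05 kg.
Total propellant = m₀ − m_final = 5040 − 1,747.05 = 3,292.95 kg.

total propellant consumed ≈ 3290 kg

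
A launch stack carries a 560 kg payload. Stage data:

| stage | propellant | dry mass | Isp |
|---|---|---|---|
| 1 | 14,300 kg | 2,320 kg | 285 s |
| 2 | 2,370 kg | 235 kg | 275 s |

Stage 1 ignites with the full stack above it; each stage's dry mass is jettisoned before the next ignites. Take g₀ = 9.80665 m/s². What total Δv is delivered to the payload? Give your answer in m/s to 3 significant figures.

Ignition mass of stage 1 = 14,300+2,320 + 2,370+235 + 560 = 19,785 kg.
Stage 1: m₀ = 19,785 kg, m_f = 19,785 − 14,300 = 5,485 kg; Δv = 285×9.80665×ln(3.607) = 2794.9×1.2829 ≈ 3586 m/s.
Stage 2: m₀ = 3,165 kg, m_f = 3,165 − 2,370 = 795 kg; Δv = 275×9.80665×ln(3.981) = 2696.8×1.3816 ≈ 3726 m/s.
Total Δv = 3586 + 3726 = 7312 m/s.

Δv ≈ 7310 m/s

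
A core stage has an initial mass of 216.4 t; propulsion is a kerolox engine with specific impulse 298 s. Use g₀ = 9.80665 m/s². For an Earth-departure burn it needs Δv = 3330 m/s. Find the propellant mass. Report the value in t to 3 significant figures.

propellant mass ≈ 147 t

v_e = Isp · g₀ = 298 × 9.80665 = 2922.4 m/s.
Rocket equation: m₀/m_f = exp(Δv / v_e) = exp(3330 / 2922.4) = exp(1.1395) = 3.1251.
m_f = 216.4 / 3.1251 = 69.2458 t, so propellant = m₀ − m_f = 216.4 − 69.2458 = 147.1542 t.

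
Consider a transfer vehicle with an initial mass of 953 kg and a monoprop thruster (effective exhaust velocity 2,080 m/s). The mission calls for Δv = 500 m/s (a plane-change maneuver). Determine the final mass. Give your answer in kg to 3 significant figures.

Using Δv = v_e ln(m₀/m_f): m₀/m_f = exp(Δv / v_e) = exp(500 / 2080.0) = exp(0.2404) = 1.2717.
m_f = m₀ / 1.2717 = 953 / 1.2717 = 749.391 kg.

final mass ≈ 749 kg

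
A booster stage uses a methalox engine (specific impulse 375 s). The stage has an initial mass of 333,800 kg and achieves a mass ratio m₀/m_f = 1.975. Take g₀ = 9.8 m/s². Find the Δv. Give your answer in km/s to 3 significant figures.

Δv ≈ 2.50 km/s

v_e = Isp · g₀ = 375 × 9.8 = 3675.0 m/s.
Rocket equation: Δv = v_e · ln(1.975) = 3675.0 × 0.6806 ≈ 2501.1 m/s.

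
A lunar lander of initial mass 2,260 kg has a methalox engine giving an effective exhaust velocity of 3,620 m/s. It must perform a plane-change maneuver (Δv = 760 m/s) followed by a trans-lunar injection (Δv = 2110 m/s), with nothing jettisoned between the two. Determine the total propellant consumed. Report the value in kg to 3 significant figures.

total propellant consumed ≈ 1240 kg

After the first burn: m = 2260 × exp(−760/3620.0) = 2260 × 0.81063 = 1,832.02 kg.
After the second burn: m = 1,832.02 × exp(−2110/3620.0) = 1,832.02 × 0.55829 = 1,022.8 kg.
Total propellant = m₀ − m_final = 2260 − 1,022.8 = 1,237.2 kg.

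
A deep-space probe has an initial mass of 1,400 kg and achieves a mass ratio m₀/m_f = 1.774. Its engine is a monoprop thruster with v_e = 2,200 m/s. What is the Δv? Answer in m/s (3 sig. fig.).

Δv = v_e · ln(1.774) = 2200.0 × 0.5732 ≈ 1261.1 m/s.

Δv ≈ 1260 m/s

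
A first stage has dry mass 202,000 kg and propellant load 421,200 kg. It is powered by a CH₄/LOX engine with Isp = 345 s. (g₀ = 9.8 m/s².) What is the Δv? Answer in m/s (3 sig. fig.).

Δv ≈ 3810 m/s

v_e = Isp · g₀ = 345 × 9.8 = 3381.0 m/s.
m₀ = m_dry + m_prop = 202,000 + 421,200 = 623,200 kg.
Using Δv = v_e ln(m₀/m_f): Δv = v_e · ln(m₀/m_f) = 3381.0 × ln(3.085) = 3381.0 × 1.1266 ≈ 3809.0 m/s.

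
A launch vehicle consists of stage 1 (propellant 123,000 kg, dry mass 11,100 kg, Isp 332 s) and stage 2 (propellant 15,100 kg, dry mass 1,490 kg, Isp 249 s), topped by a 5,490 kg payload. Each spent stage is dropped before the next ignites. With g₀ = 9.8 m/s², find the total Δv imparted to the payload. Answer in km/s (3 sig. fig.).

Δv ≈ 7.85 km/s

Ignition mass of stage 1 = 123,000+11,100 + 15,100+1,490 + 5,490 = 156,180 kg.
Stage 1: m₀ = 156,180 kg, m_f = 156,180 − 123,000 = 33,180 kg; Δv = 332×9.8×ln(4.707) = 3253.6×1.5491 ≈ 5040 m/s.
Stage 2: m₀ = 22,080 kg, m_f = 22,080 − 15,100 = 6,980 kg; Δv = 249×9.8×ln(3.163) = 2440.2×1.1516 ≈ 2810 m/s.
Total Δv = 5040 + 2810 = 7850 m/s.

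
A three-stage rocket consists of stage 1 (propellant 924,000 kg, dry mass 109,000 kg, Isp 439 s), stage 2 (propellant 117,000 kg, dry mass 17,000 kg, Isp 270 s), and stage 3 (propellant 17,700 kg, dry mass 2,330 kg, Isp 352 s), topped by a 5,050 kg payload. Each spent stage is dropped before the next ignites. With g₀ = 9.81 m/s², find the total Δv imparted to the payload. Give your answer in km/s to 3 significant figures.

Ignition mass of stage 1 = 924,000+109,000 + 117,000+17,000 + 17,700+2,330 + 5,050 = 1,192,080 kg.
Stage 1: m₀ = 1,192,080 kg, m_f = 1,192,080 − 924,000 = 268,080 kg; Δv = 439×9.81×ln(4.447) = 4306.6×1.4922 ≈ 6426 m/s.
Stage 2: m₀ = 159,080 kg, m_f = 159,080 − 117,000 = 42,080 kg; Δv = 270×9.81×ln(3.78) = 2648.7×1.3298 ≈ 3522 m/s.
Stage 3: m₀ = 25,080 kg, m_f = 25,080 − 17,700 = 7,380 kg; Δv = 352×9.81×ln(3.398) = 3453.1×1.2233 ≈ 4224 m/s.
Total Δv = 6426 + 3522 + 4224 = 14172 m/s.

Δv ≈ 14.2 km/s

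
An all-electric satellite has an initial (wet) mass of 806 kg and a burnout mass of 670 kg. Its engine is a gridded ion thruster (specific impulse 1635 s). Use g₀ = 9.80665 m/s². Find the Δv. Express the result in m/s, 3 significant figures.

v_e = Isp · g₀ = 1635 × 9.80665 = 16033.9 m/s.
Δv = v_e · ln(m₀/m_f) = 16033.9 × ln(1.203) = 16033.9 × 0.1848 ≈ 2963.2 m/s.

Δv ≈ 2960 m/s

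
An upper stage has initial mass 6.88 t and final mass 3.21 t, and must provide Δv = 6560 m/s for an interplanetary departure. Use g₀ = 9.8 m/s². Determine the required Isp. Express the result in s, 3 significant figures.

ln(m₀/m_f) = ln(6880/3210) = ln(2.143) = 0.7623.
v_e = Δv / ln(m₀/m_f) = 6560 / 0.7623 = 8605.0 m/s.
Isp = v_e / g₀ = 8605.0 / 9.8 = 878.1 s.

Isp ≈ 878 s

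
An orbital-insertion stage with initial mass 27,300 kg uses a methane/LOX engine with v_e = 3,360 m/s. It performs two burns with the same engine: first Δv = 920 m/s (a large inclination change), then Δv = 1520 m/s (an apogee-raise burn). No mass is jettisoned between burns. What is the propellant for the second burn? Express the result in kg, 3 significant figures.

propellant for the second burn ≈ 7550 kg

After the first burn: m = 27300 × exp(−920/3360.0) = 27300 × 0.76048 = 20,761.1 kg.
After the second burn: m = 20,761.1 × exp(−1520/3360.0) = 20,761.1 × 0.63611 = 13,206.3 kg.
Second-burn propellant = 20,761.1 − 13,206.3 = 7,554.8 kg.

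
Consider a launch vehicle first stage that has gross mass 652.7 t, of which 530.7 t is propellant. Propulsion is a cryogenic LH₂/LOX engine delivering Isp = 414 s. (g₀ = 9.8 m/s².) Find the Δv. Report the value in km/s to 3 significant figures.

v_e = Isp · g₀ = 414 × 9.8 = 4057.2 m/s.
m_f = m₀ − m_prop = 652.7 − 530.7 = 122 t.
From the ideal rocket equation, Δv = v_e · ln(m₀/m_f) = 4057.2 × ln(5.35) = 4057.2 × 1.6771 ≈ 6804.3 m/s.

Δv ≈ 6.80 km/s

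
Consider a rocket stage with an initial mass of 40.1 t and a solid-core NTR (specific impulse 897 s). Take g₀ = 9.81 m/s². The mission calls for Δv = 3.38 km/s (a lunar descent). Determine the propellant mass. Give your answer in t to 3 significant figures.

propellant mass ≈ 12.8 t

v_e = Isp · g₀ = 897 × 9.81 = 8799.6 m/s.
m₀/m_f = exp(Δv / v_e) = exp(3380 / 8799.6) = exp(0.3841) = 1.4683.
m_f = 40.1 / 1.4683 = 27.3105 t, so propellant = m₀ − m_f = 40.1 − 27.3105 = 12.7895 t.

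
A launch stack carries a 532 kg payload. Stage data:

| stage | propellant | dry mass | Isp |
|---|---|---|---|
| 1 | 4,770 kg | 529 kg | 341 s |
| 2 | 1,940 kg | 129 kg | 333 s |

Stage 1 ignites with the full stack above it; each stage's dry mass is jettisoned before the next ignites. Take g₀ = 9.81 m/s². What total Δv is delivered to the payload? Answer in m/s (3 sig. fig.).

Δv ≈ 7570 m/s

Ignition mass of stage 1 = 4,770+529 + 1,940+129 + 532 = 7,900 kg.
Stage 1: m₀ = 7,900 kg, m_f = 7,900 − 4,770 = 3,130 kg; Δv = 341×9.81×ln(2.524) = 3345.2×0.9258 ≈ 3097 m/s.
Stage 2: m₀ = 2,601 kg, m_f = 2,601 − 1,940 = 661 kg; Δv = 333×9.81×ln(3.935) = 3266.7×1.3699 ≈ 4475 m/s.
Total Δv = 3097 + 4475 = 7572 m/s.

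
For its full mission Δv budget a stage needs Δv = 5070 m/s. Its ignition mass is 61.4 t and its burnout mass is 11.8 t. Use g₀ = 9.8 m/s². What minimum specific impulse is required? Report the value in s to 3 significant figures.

Isp ≈ 314 s

ln(m₀/m_f) = ln(61400/11800) = ln(5.203) = 1.6493.
By the Tsiolkovsky rocket equation, v_e = Δv / ln(m₀/m_f) = 5070 / 1.6493 = 3074.0 m/s.
Isp = v_e / g₀ = 3074.0 / 9.8 = 313.7 s.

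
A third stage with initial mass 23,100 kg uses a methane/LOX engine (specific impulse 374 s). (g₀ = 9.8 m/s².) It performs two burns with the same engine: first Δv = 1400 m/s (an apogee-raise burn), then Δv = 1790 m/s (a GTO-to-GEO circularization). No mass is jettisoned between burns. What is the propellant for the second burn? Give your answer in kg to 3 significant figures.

v_e = Isp · g₀ = 374 × 9.8 = 3665.2 m/s.
After the first burn: m = 23100 × exp(−1400/3665.2) = 23100 × 0.68251 = 15,766 kg.
After the second burn: m = 15,766 × exp(−1790/3665.2) = 15,766 × 0.61362 = 9,674.33 kg.
Second-burn propellant = 15,766 − 9,674.33 = 6,091.67 kg.

propellant for the second burn ≈ 6090 kg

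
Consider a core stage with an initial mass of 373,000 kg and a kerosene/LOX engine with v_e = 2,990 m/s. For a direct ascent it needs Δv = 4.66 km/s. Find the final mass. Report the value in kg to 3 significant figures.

final mass ≈ 78500 kg

m₀/m_f = exp(Δv / v_e) = exp(4660 / 2990.0) = exp(1.5585) = 4.7518.
m_f = m₀ / 4.7518 = 373,000 / 4.7518 = 78,496.6 kg.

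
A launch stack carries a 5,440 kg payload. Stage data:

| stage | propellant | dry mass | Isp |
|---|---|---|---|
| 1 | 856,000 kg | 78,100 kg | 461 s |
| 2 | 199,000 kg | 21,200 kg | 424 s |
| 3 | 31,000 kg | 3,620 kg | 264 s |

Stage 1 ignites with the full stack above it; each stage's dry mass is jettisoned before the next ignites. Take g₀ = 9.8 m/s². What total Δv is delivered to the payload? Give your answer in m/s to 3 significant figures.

Ignition mass of stage 1 = 856,000+78,100 + 199,000+21,200 + 31,000+3,620 + 5,440 = 1,194,360 kg.
Stage 1: m₀ = 1,194,360 kg, m_f = 1,194,360 − 856,000 = 338,360 kg; Δv = 461×9.8×ln(3.53) = 4517.8×1.2613 ≈ 5698 m/s.
Stage 2: m₀ = 260,260 kg, m_f = 260,260 − 199,000 = 61,260 kg; Δv = 424×9.8×ln(4.248) = 4155.2×1.4466 ≈ 6011 m/s.
Stage 3: m₀ = 40,060 kg, m_f = 40,060 − 31,000 = 9,060 kg; Δv = 264×9.8×ln(4.422) = 2587.2×1.4865 ≈ 3846 m/s.
Total Δv = 5698 + 6011 + 3846 = 15555 m/s.

Δv ≈ 15600 m/s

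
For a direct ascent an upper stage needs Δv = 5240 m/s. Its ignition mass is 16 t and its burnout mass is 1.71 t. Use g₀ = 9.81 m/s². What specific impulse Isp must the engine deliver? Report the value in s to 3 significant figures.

ln(m₀/m_f) = ln(16000/1710) = ln(9.357) = 2.2361.
By the Tsiolkovsky rocket equation, v_e = Δv / ln(m₀/m_f) = 5240 / 2.2361 = 2343.4 m/s.
Isp = v_e / g₀ = 2343.4 / 9.81 = 238.9 s.

Isp ≈ 239 s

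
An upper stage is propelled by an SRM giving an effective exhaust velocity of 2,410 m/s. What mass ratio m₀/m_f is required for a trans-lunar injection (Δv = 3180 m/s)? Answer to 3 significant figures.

mass ratio ≈ 3.74

m₀/m_f = exp(Δv / v_e) = exp(3180 / 2410.0) = exp(1.3195) = 3.7416.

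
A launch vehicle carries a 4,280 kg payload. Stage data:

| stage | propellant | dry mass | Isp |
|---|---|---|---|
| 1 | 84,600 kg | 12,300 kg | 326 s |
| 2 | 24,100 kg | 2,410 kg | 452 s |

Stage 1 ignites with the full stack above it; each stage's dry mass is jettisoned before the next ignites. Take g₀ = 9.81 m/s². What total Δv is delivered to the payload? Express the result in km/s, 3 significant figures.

Δv ≈ 10.2 km/s

Ignition mass of stage 1 = 84,600+12,300 + 24,100+2,410 + 4,280 = 127,690 kg.
Stage 1: m₀ = 127,690 kg, m_f = 127,690 − 84,600 = 43,090 kg; Δv = 326×9.81×ln(2.963) = 3198.1×1.0863 ≈ 3474 m/s.
Stage 2: m₀ = 30,790 kg, m_f = 30,790 − 24,100 = 6,690 kg; Δv = 452×9.81×ln(4.602) = 4434.1×1.5266 ≈ 6769 m/s.
Total Δv = 3474 + 6769 = 10243 m/s.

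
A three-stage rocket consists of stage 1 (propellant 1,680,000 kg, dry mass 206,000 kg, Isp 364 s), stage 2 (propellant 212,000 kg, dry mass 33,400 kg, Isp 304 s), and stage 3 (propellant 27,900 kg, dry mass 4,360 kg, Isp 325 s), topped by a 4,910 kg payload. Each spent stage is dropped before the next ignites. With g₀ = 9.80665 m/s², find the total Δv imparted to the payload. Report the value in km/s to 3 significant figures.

Ignition mass of stage 1 = 1,680,000+206,000 + 212,000+33,400 + 27,900+4,360 + 4,910 = 2,168,570 kg.
Stage 1: m₀ = 2,168,570 kg, m_f = 2,168,570 − 1,680,000 = 488,570 kg; Δv = 364×9.80665×ln(4.439) = 3569.6×1.4903 ≈ 5320 m/s.
Stage 2: m₀ = 282,570 kg, m_f = 282,570 − 212,000 = 70,570 kg; Δv = 304×9.80665×ln(4.004) = 2981.2×1.3873 ≈ 4136 m/s.
Stage 3: m₀ = 37,170 kg, m_f = 37,170 − 27,900 = 9,270 kg; Δv = 325×9.80665×ln(4.01) = 3187.2×1.3887 ≈ 4426 m/s.
Total Δv = 5320 + 4136 + 4426 = 13882 m/s.

Δv ≈ 13.9 km/s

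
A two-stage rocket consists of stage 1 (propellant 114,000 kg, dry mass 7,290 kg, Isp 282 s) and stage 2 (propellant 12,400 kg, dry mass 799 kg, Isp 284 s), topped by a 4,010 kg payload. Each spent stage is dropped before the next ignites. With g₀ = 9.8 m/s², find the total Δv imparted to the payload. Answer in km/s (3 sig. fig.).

Δv ≈ 8.34 km/s

Ignition mass of stage 1 = 114,000+7,290 + 12,400+799 + 4,010 = 138,499 kg.
Stage 1: m₀ = 138,499 kg, m_f = 138,499 − 114,000 = 24,499 kg; Δv = 282×9.8×ln(5.653) = 2763.6×1.7322 ≈ 4787 m/s.
Stage 2: m₀ = 17,209 kg, m_f = 17,209 − 12,400 = 4,809 kg; Δv = 284×9.8×ln(3.578) = 2783.2×1.2749 ≈ 3548 m/s.
Total Δv = 4787 + 3548 = 8335 m/s.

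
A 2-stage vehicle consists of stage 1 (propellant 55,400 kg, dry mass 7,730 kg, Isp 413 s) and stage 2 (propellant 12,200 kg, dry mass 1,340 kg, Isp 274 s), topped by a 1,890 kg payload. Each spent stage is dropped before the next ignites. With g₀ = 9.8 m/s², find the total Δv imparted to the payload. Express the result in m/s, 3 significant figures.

Δv ≈ 9140 m/s

Ignition mass of stage 1 = 55,400+7,730 + 12,200+1,340 + 1,890 = 78,560 kg.
Stage 1: m₀ = 78,560 kg, m_f = 78,560 − 55,400 = 23,160 kg; Δv = 413×9.8×ln(3.392) = 4047.4×1.2214 ≈ 4944 m/s.
Stage 2: m₀ = 15,430 kg, m_f = 15,430 − 12,200 = 3,230 kg; Δv = 274×9.8×ln(4.777) = 2685.2×1.5638 ≈ 4199 m/s.
Total Δv = 4944 + 4199 = 9143 m/s.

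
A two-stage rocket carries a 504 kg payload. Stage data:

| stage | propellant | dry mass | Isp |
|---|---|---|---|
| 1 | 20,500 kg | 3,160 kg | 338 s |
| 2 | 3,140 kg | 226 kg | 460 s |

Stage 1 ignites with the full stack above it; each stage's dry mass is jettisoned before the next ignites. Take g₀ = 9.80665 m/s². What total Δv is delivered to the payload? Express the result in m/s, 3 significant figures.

Δv ≈ 12000 m/s

Ignition mass of stage 1 = 20,500+3,160 + 3,140+226 + 504 = 27,530 kg.
Stage 1: m₀ = 27,530 kg, m_f = 27,530 − 20,500 = 7,030 kg; Δv = 338×9.80665×ln(3.916) = 3314.6×1.3651 ≈ 4525 m/s.
Stage 2: m₀ = 3,870 kg, m_f = 3,870 − 3,140 = 730 kg; Δv = 460×9.80665×ln(5.301) = 4511.1×1.6680 ≈ 7524 m/s.
Total Δv = 4525 + 7524 = 12049 m/s.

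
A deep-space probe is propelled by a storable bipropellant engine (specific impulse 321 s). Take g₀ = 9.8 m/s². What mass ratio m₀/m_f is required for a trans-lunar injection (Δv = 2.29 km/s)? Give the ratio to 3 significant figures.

mass ratio ≈ 2.07

v_e = Isp · g₀ = 321 × 9.8 = 3145.8 m/s.
From the ideal rocket equation, m₀/m_f = exp(Δv / v_e) = exp(2290 / 3145.8) = exp(0.7280) = 2.0708.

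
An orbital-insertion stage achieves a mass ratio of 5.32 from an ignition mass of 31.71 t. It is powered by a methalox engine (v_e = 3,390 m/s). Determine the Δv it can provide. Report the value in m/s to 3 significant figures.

Δv ≈ 5670 m/s

From the ideal rocket equation, Δv = v_e · ln(5.32) = 3390.0 × 1.6715 ≈ 5666.3 m/s.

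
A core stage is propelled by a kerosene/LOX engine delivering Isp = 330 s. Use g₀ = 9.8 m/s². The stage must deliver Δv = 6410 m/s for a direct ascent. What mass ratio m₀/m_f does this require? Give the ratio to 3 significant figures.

v_e = Isp · g₀ = 330 × 9.8 = 3234.0 m/s.
m₀/m_f = exp(Δv / v_e) = exp(6410 / 3234.0) = exp(1.9821) = 7.2577.

mass ratio ≈ 7.26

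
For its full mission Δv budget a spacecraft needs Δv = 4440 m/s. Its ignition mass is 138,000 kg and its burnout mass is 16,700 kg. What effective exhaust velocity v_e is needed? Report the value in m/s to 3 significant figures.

v_e ≈ 2100 m/s

ln(m₀/m_f) = ln(138000/16700) = ln(8.263) = 2.1118.
Rocket equation: v_e = Δv / ln(m₀/m_f) = 4440 / 2.1118 = 2102.4 m/s.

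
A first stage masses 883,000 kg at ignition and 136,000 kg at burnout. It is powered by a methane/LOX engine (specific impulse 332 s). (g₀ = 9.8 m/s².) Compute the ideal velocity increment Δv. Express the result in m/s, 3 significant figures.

v_e = Isp · g₀ = 332 × 9.8 = 3253.6 m/s.
Δv = v_e · ln(m₀/m_f) = 3253.6 × ln(6.493) = 3253.6 × 1.8707 ≈ 6086.4 m/s.

Δv ≈ 6090 m/s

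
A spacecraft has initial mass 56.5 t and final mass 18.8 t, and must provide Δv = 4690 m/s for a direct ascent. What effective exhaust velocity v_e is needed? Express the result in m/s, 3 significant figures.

ln(m₀/m_f) = ln(56500/18800) = ln(3.005) = 1.1004.
v_e = Δv / ln(m₀/m_f) = 4690 / 1.1004 = 4262.1 m/s.

v_e ≈ 4260 m/s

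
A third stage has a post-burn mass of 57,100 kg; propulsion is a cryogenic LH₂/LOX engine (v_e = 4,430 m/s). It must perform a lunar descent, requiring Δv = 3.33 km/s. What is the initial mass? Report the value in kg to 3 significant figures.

initial mass ≈ 121000 kg

From the ideal rocket equation, m₀/m_f = exp(Δv / v_e) = exp(3330 / 4430.0) = exp(0.7517) = 2.1206.
m₀ = m_f × 2.1206 = 57,100 × 2.1206 = 121,086 kg.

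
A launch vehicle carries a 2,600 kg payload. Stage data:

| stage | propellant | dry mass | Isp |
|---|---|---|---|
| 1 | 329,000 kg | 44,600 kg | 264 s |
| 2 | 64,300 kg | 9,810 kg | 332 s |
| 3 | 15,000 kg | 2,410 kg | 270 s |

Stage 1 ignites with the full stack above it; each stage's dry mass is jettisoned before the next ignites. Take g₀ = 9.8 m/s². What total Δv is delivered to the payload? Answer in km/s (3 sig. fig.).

Ignition mass of stage 1 = 329,000+44,600 + 64,300+9,810 + 15,000+2,410 + 2,600 = 467,720 kg.
Stage 1: m₀ = 467,720 kg, m_f = 467,720 − 329,000 = 138,720 kg; Δv = 264×9.8×ln(3.372) = 2587.2×1.2154 ≈ 3145 m/s.
Stage 2: m₀ = 94,120 kg, m_f = 94,120 − 64,300 = 29,820 kg; Δv = 332×9.8×ln(3.156) = 3253.6×1.1494 ≈ 3740 m/s.
Stage 3: m₀ = 20,010 kg, m_f = 20,010 − 15,000 = 5,010 kg; Δv = 270×9.8×ln(3.994) = 2646.0×1.3848 ≈ 3664 m/s.
Total Δv = 3145 + 3740 + 3664 = 10549 m/s.

Δv ≈ 10.5 km/s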